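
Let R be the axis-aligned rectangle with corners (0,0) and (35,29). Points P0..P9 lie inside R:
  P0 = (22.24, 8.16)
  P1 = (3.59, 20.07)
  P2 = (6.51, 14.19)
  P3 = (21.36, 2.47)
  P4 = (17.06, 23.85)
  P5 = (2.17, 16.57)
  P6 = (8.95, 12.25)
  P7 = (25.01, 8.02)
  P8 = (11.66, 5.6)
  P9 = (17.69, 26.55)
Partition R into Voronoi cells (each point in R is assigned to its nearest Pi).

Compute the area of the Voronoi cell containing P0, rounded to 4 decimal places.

Area of P0's cell: 77.0707

1. box [0,35]×[0,29]: [(0, 0) (35, 0) (35, 29) (0, 29)]
2. ⊥bis P0·P1 via (12.915,14.115): [(3.9011, 0) (35, 0) (35, 29) (22.4206, 29)]  |A|=633.335
3. ⊥bis P0·P2 via (14.375,11.175): [(19.3871, 24.2498) (10.0911, 0) (35, 0) (35, 29) (22.4206, 29)]  |A|=558.2812
4. ⊥bis P0·P3 via (21.8,5.315): [(19.3871, 24.2498) (12.6699, 6.727) (35, 3.2735) (35, 29) (22.4206, 29)]  |A|=437.9507
5. ⊥bis P0·P4 via (19.65,16.005): [(15.7305, 14.711) (12.6699, 6.727) (35, 3.2735) (35, 21.0728)]  |A|=265.9172
6. ⊥bis P0·P5 via (12.205,12.365): [(15.7305, 14.711) (12.6699, 6.727) (35, 3.2735) (35, 21.0728)]  |A|=265.9172
7. ⊥bis P0·P6 via (15.595,10.205): [(17.1232, 15.1708) (14.4404, 6.4532) (35, 3.2735) (35, 21.0728)]  |A|=252.9767
8. ⊥bis P0·P7 via (23.625,8.09): [(24.0993, 17.4739) (17.1232, 15.1708) (14.4404, 6.4532) (23.4717, 5.0565)]  |A|=83.8288
9. ⊥bis P0·P8 via (16.95,6.88): [(24.0993, 17.4739) (17.1232, 15.1708) (15.9032, 11.2064) (17.1548, 6.0334) (23.4717, 5.0565)]  |A|=77.0707
10. ⊥bis P0·P9 via (19.965,17.355): [(24.0993, 17.4739) (17.1232, 15.1708) (15.9032, 11.2064) (17.1548, 6.0334) (23.4717, 5.0565)]  |A|=77.0707
11. canonical 5-gon: [(24.0993, 17.4739) (17.1232, 15.1708) (15.9032, 11.2064) (17.1548, 6.0334) (23.4717, 5.0565)]
12. shoelace: 77.0707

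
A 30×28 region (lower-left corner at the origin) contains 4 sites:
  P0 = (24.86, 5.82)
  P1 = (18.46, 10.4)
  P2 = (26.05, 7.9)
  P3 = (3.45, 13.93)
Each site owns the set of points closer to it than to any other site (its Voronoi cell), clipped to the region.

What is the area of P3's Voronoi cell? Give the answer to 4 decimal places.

Area of P3's cell: 318.8234

1. box [0,30]×[0,28]: [(0, 0) (30, 0) (30, 28) (0, 28)]
2. ⊥bis P3·P0 via (14.155,9.875): [(0, 0) (10.4144, 0) (21.0207, 28) (0, 28)]  |A|=440.0908
3. ⊥bis P3·P1 via (10.955,12.165): [(0, 0) (8.0941, 0) (14.679, 28) (0, 28)]  |A|=318.8234
4. ⊥bis P3·P2 via (14.75,10.915): [(0, 0) (8.0941, 0) (14.679, 28) (0, 28)]  |A|=318.8234
5. canonical 4-gon: [(0, 0) (8.0941, 0) (14.679, 28) (0, 28)]
6. shoelace: 318.8234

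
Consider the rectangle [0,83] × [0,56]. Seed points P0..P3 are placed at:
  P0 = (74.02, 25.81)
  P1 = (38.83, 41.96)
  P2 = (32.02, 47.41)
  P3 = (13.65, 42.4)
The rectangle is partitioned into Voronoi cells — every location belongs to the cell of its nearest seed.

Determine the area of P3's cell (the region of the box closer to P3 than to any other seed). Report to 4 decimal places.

Area of P3's cell: 1378.8571

1. box [0,83]×[0,56]: [(0, 0) (83, 0) (83, 56) (0, 56)]
2. ⊥bis P3·P0 via (43.835,34.105): [(0, 0) (34.4628, 0) (49.8519, 56) (0, 56)]  |A|=2360.8095
3. ⊥bis P3·P1 via (26.24,42.18): [(0, 0) (25.5029, 0) (26.4815, 56) (0, 56)]  |A|=1455.5641
4. ⊥bis P3·P2 via (22.835,44.905): [(0, 0) (25.5029, 0) (26.0797, 33.0077) (19.8091, 56) (0, 56)]  |A|=1378.8571
5. canonical 5-gon: [(0, 0) (25.5029, 0) (26.0797, 33.0077) (19.8091, 56) (0, 56)]
6. shoelace: 1378.8571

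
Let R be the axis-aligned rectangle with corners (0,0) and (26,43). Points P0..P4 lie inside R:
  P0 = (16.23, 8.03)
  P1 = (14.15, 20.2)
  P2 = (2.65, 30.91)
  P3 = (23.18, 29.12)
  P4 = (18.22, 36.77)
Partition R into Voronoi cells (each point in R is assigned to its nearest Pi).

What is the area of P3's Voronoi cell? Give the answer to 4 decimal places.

1. box [0,26]×[0,43]: [(0, 0) (26, 0) (26, 43) (0, 43)]
2. ⊥bis P3·P0 via (19.705,18.575): [(0, 25.0686) (26, 16.5005) (26, 43) (0, 43)]  |A|=577.6013
3. ⊥bis P3·P1 via (18.665,24.66): [(26, 17.2345) (26, 43) (0.5484, 43)]  |A|=327.8859
4. ⊥bis P3·P2 via (12.915,30.015): [(12.9523, 30.4431) (26, 17.2345) (26, 43) (14.0472, 43)]  |A|=243.1348
5. ⊥bis P3·P4 via (20.7,32.945): [(14.4706, 28.9061) (26, 17.2345) (26, 36.3813)]  |A|=110.3752
6. canonical 3-gon: [(14.4706, 28.9061) (26, 17.2345) (26, 36.3813)]
7. shoelace: 110.3752

Area of P3's cell: 110.3752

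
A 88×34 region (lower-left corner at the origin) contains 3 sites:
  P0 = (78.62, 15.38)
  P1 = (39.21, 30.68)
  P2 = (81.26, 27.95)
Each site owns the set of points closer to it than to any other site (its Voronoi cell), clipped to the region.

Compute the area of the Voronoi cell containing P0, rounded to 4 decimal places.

Area of P0's cell: 771.0087

1. box [0,88]×[0,34]: [(0, 0) (88, 0) (88, 34) (0, 34)]
2. ⊥bis P0·P1 via (58.915,23.03): [(49.9741, 0) (88, 0) (88, 34) (63.1738, 34)]  |A|=1068.4842
3. ⊥bis P0·P2 via (79.94,21.665): [(60.0101, 25.8508) (49.9741, 0) (88, 0) (88, 19.9722)]  |A|=771.0087
4. canonical 4-gon: [(60.0101, 25.8508) (49.9741, 0) (88, 0) (88, 19.9722)]
5. shoelace: 771.0087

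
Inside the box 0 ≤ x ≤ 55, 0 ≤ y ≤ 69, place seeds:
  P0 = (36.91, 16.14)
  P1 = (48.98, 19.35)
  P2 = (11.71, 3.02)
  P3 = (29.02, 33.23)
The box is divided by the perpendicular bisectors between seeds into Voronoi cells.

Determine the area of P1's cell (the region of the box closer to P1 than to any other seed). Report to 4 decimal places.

Area of P1's cell: 467.3781

1. box [0,55]×[0,69]: [(0, 0) (55, 0) (55, 69) (0, 69)]
2. ⊥bis P1·P0 via (42.945,17.745): [(47.6643, 0) (55, 0) (55, 69) (29.3138, 69)]  |A|=1139.2569
3. ⊥bis P1·P2 via (30.345,11.185): [(47.6643, 0) (55, 0) (55, 69) (29.3138, 69)]  |A|=1139.2569
4. ⊥bis P1·P3 via (39,26.29): [(40.2098, 28.0297) (47.6643, 0) (55, 0) (55, 49.2986)]  |A|=467.3781
5. canonical 4-gon: [(40.2098, 28.0297) (47.6643, 0) (55, 0) (55, 49.2986)]
6. shoelace: 467.3781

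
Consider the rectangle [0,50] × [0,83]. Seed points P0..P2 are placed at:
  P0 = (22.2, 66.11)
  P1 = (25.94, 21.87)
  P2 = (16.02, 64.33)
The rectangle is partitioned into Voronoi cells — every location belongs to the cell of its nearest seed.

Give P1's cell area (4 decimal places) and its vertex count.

1. box [0,50]×[0,83]: [(0, 0) (50, 0) (50, 83) (0, 83)]
2. ⊥bis P1·P0 via (24.07,43.99): [(0, 41.9551) (0, 0) (50, 0) (50, 46.1821)]  |A|=2203.4311
3. ⊥bis P1·P2 via (20.98,43.1): [(25.1973, 44.0853) (0, 38.1984) (0, 0) (50, 0) (50, 46.1821)]  |A|=2156.1011
4. canonical 5-gon: [(25.1973, 44.0853) (0, 38.1984) (0, 0) (50, 0) (50, 46.1821)]
5. shoelace: 2156.1011

Area of P1's cell: 2156.1011 (5 vertices)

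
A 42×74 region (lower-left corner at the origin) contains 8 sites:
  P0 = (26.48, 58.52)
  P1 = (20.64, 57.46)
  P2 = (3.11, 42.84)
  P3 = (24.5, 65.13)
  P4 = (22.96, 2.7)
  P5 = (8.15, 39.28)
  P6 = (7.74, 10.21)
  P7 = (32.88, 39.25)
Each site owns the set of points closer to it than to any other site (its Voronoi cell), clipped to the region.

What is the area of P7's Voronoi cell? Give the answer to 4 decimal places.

Area of P7's cell: 624.2447

1. box [0,42]×[0,74]: [(0, 0) (42, 0) (42, 74) (0, 74)]
2. ⊥bis P7·P0 via (29.68,48.885): [(0, 39.0276) (0, 0) (42, 0) (42, 52.9767)]  |A|=1932.0914
3. ⊥bis P7·P1 via (26.76,48.355): [(25.4666, 47.4856) (0, 30.368) (0, 0) (42, 0) (42, 52.9767)]  |A|=1821.8266
4. ⊥bis P7·P2 via (17.995,41.045): [(25.4666, 47.4856) (18.1812, 42.5887) (13.0453, 0) (42, 0) (42, 52.9767)]  |A|=1267.972
5. ⊥bis P7·P3 via (28.69,52.19): [(25.4666, 47.4856) (18.1812, 42.5887) (13.0453, 0) (42, 0) (42, 52.9767)]  |A|=1267.972
6. ⊥bis P7·P4 via (27.92,20.975): [(25.4666, 47.4856) (18.1812, 42.5887) (15.966, 24.2194) (42, 17.1536) (42, 52.9767)]  |A|=694.0512
7. ⊥bis P7·P5 via (20.515,39.265): [(25.4666, 47.4856) (20.5209, 44.1614) (20.4953, 22.9901) (42, 17.1536) (42, 52.9767)]  |A|=626.3421
8. ⊥bis P7·P6 via (20.31,24.73): [(25.4666, 47.4856) (20.5209, 44.1614) (20.4972, 24.568) (23.153, 22.2688) (42, 17.1536) (42, 52.9767)]  |A|=624.2447
9. canonical 6-gon: [(25.4666, 47.4856) (20.5209, 44.1614) (20.4972, 24.568) (23.153, 22.2688) (42, 17.1536) (42, 52.9767)]
10. shoelace: 624.2447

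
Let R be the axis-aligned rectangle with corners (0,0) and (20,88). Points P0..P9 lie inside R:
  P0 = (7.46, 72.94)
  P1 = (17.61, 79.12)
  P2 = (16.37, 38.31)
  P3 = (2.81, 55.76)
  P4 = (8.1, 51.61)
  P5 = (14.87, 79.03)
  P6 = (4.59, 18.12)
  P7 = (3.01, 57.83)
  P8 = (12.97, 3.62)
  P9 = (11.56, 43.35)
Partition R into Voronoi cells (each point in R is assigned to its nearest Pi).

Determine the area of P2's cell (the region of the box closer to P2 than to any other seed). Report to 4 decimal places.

Area of P2's cell: 186.1730

1. box [0,20]×[0,88]: [(0, 0) (20, 0) (20, 88) (0, 88)]
2. ⊥bis P2·P0 via (11.915,55.625): [(0, 52.5594) (0, 0) (20, 0) (20, 57.7052)]  |A|=1102.6457
3. ⊥bis P2·P1 via (16.99,58.715): [(0, 52.5594) (0, 0) (20, 0) (20, 57.7052)]  |A|=1102.6457
4. ⊥bis P2·P3 via (9.59,47.035): [(0, 39.5828) (0, 0) (20, 0) (20, 55.1244)]  |A|=947.072
5. ⊥bis P2·P4 via (12.235,44.96): [(0, 37.3522) (0, 0) (20, 0) (20, 49.7883)]  |A|=871.4053
6. ⊥bis P2·P5 via (15.62,58.67): [(0, 37.3522) (0, 0) (20, 0) (20, 49.7883)]  |A|=871.4053
7. ⊥bis P2·P6 via (10.48,28.215): [(0, 37.3522) (0, 34.3296) (20, 22.6605) (20, 49.7883)]  |A|=301.5041
8. ⊥bis P2·P7 via (9.69,48.07): [(0, 37.3522) (0, 34.3296) (20, 22.6605) (20, 49.7883)]  |A|=301.5041
9. ⊥bis P2·P8 via (14.67,20.965): [(0, 37.3522) (0, 34.3296) (20, 22.6605) (20, 49.7883)]  |A|=301.5041
10. ⊥bis P2·P9 via (13.965,40.83): [(4.4396, 31.7393) (20, 22.6605) (20, 46.5896)]  |A|=186.173
11. canonical 3-gon: [(4.4396, 31.7393) (20, 22.6605) (20, 46.5896)]
12. shoelace: 186.173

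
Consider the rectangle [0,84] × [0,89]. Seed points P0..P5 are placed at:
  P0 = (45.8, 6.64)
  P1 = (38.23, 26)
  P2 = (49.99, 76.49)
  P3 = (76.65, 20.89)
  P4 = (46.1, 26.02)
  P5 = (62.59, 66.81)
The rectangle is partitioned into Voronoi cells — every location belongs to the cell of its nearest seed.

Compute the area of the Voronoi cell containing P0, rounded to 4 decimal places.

Area of P0's cell: 695.0867

1. box [0,84]×[0,89]: [(0, 0) (84, 0) (84, 89) (0, 89)]
2. ⊥bis P0·P1 via (42.015,16.32): [(0.2772, 0) (84, 0) (84, 32.7367)]  |A|=1370.4023
3. ⊥bis P0·P2 via (47.895,41.565): [(0.2772, 0) (84, 0) (84, 32.7367)]  |A|=1370.4023
4. ⊥bis P0·P3 via (61.225,13.765): [(57.2866, 22.2914) (0.2772, 0) (67.5832, 0)]  |A|=750.1719
5. ⊥bis P0·P4 via (45.95,16.33): [(60.1417, 16.1103) (42.1895, 16.3882) (0.2772, 0) (67.5832, 0)]  |A|=695.0867
6. ⊥bis P0·P5 via (54.195,36.725): [(60.1417, 16.1103) (42.1895, 16.3882) (0.2772, 0) (67.5832, 0)]  |A|=695.0867
7. canonical 4-gon: [(60.1417, 16.1103) (42.1895, 16.3882) (0.2772, 0) (67.5832, 0)]
8. shoelace: 695.0867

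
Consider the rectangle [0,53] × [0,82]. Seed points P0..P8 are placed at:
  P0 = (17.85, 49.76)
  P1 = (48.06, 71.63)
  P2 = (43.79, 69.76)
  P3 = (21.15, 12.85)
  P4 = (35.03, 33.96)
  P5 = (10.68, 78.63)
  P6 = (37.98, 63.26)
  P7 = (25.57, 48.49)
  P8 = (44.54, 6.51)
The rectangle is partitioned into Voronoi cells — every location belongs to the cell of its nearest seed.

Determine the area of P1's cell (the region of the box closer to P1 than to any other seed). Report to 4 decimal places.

Area of P1's cell: 164.7530

1. box [0,53]×[0,82]: [(0, 0) (53, 0) (53, 82) (0, 82)]
2. ⊥bis P1·P0 via (32.955,60.695): [(53, 33.006) (53, 82) (17.5316, 82)]  |A|=868.8698
3. ⊥bis P1·P2 via (45.925,70.695): [(53, 54.5398) (53, 82) (40.9741, 82)]  |A|=165.1169
4. ⊥bis P1·P3 via (34.605,42.24): [(53, 54.5398) (53, 82) (40.9741, 82)]  |A|=165.1169
5. ⊥bis P1·P4 via (41.545,52.795): [(53, 54.5398) (53, 82) (40.9741, 82)]  |A|=165.1169
6. ⊥bis P1·P5 via (29.37,75.13): [(53, 54.5398) (53, 82) (40.9741, 82)]  |A|=165.1169
7. ⊥bis P1·P6 via (43.02,67.445): [(52.1787, 56.4152) (53, 55.4261) (53, 82) (40.9741, 82)]  |A|=164.753
8. ⊥bis P1·P7 via (36.815,60.06): [(52.1787, 56.4152) (53, 55.4261) (53, 82) (40.9741, 82)]  |A|=164.753
9. ⊥bis P1·P8 via (46.3,39.07): [(52.1787, 56.4152) (53, 55.4261) (53, 82) (40.9741, 82)]  |A|=164.753
10. canonical 4-gon: [(52.1787, 56.4152) (53, 55.4261) (53, 82) (40.9741, 82)]
11. shoelace: 164.753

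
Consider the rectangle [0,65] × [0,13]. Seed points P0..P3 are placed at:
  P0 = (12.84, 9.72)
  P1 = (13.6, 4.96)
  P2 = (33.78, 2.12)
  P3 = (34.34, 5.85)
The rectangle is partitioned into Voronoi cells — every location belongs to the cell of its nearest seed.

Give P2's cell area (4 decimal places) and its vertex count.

Area of P2's cell: 102.8894 (3 vertices)

1. box [0,65]×[0,13]: [(0, 0) (65, 0) (65, 13) (0, 13)]
2. ⊥bis P2·P0 via (23.31,5.92): [(21.1614, 0) (65, 0) (65, 13) (25.8796, 13)]  |A|=539.2334
3. ⊥bis P2·P1 via (23.69,3.54): [(24.4777, 9.1375) (23.1918, 0) (65, 0) (65, 13) (25.8796, 13)]  |A|=529.957
4. ⊥bis P2·P3 via (34.06,3.985): [(23.9659, 5.5005) (23.1918, 0) (60.6029, 0)]  |A|=102.8894
5. canonical 3-gon: [(23.9659, 5.5005) (23.1918, 0) (60.6029, 0)]
6. shoelace: 102.8894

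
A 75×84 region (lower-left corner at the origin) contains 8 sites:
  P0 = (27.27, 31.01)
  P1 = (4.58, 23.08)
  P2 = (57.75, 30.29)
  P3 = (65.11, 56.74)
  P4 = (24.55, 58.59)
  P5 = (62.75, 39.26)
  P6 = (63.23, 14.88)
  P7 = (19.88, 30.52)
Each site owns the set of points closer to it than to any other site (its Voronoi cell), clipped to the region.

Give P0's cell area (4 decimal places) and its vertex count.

1. box [0,75]×[0,84]: [(0, 0) (75, 0) (75, 84) (0, 84)]
2. ⊥bis P0·P1 via (15.925,27.045): [(0, 72.611) (25.377, 0) (75, 0) (75, 84) (0, 84)]  |A|=5378.674
3. ⊥bis P0·P2 via (42.51,30.65): [(0, 72.611) (25.377, 0) (41.786, 0) (43.7702, 84) (0, 84)]  |A|=2672.0352
4. ⊥bis P0·P3 via (46.19,43.875): [(0, 72.611) (25.377, 0) (41.786, 0) (42.9355, 48.6613) (18.9063, 84) (0, 84)]  |A|=2232.7052
5. ⊥bis P0·P4 via (25.91,44.8): [(10.2592, 43.2565) (25.377, 0) (41.786, 0) (42.8838, 46.474)]  |A|=1111.2281
6. ⊥bis P0·P5 via (45.01,35.135): [(42.3848, 46.4248) (10.2592, 43.2565) (25.377, 0) (41.786, 0) (42.8367, 44.4814)]  |A|=1110.7322
7. ⊥bis P0·P6 via (45.25,22.945): [(42.3848, 46.4248) (10.2592, 43.2565) (25.377, 0) (34.9579, 0) (42.1656, 16.0686) (42.8367, 44.4814)]  |A|=1055.8736
8. ⊥bis P0·P7 via (23.575,30.765): [(42.3848, 46.4248) (22.6656, 44.48) (25.6149, 0) (34.9579, 0) (42.1656, 16.0686) (42.8367, 44.4814)]  |A|=773.006
9. canonical 6-gon: [(42.3848, 46.4248) (22.6656, 44.48) (25.6149, 0) (34.9579, 0) (42.1656, 16.0686) (42.8367, 44.4814)]
10. shoelace: 773.006

Area of P0's cell: 773.0060 (6 vertices)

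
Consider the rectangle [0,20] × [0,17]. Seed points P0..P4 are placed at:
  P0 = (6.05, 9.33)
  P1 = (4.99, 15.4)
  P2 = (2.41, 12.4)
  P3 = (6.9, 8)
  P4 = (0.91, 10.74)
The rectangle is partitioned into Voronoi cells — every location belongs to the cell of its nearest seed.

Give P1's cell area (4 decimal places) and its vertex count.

Area of P1's cell: 60.3320 (5 vertices)

1. box [0,20]×[0,17]: [(0, 0) (20, 0) (20, 17) (0, 17)]
2. ⊥bis P1·P0 via (5.52,12.365): [(0, 11.401) (20, 14.8936) (20, 17) (0, 17)]  |A|=77.0532
3. ⊥bis P1·P2 via (3.7,13.9): [(5.4908, 12.3599) (20, 14.8936) (20, 17) (0.0953, 17)]  |A|=61.4606
4. ⊥bis P1·P3 via (5.945,11.7): [(5.4908, 12.3599) (14.8002, 13.9856) (20, 15.3277) (20, 17) (0.0953, 17)]  |A|=60.332
5. ⊥bis P1·P4 via (2.95,13.07): [(5.4908, 12.3599) (14.8002, 13.9856) (20, 15.3277) (20, 17) (0.0953, 17)]  |A|=60.332
6. canonical 5-gon: [(5.4908, 12.3599) (14.8002, 13.9856) (20, 15.3277) (20, 17) (0.0953, 17)]
7. shoelace: 60.332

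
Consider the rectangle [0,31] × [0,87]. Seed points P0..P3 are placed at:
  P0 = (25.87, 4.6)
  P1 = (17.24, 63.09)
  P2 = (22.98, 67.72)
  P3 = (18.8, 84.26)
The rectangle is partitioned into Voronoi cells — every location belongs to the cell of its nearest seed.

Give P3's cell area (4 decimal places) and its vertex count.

Area of P3's cell: 355.3163 (5 vertices)

1. box [0,31]×[0,87]: [(0, 0) (31, 0) (31, 87) (0, 87)]
2. ⊥bis P3·P0 via (22.335,44.43): [(0, 42.4477) (31, 45.199) (31, 87) (0, 87)]  |A|=1338.4753
3. ⊥bis P3·P1 via (18.02,73.675): [(0, 75.0029) (31, 72.7185) (31, 87) (0, 87)]  |A|=407.3184
4. ⊥bis P3·P2 via (20.89,75.99): [(0, 75.0029) (13.1498, 74.0339) (31, 78.545) (31, 87) (0, 87)]  |A|=355.3163
5. canonical 5-gon: [(0, 75.0029) (13.1498, 74.0339) (31, 78.545) (31, 87) (0, 87)]
6. shoelace: 355.3163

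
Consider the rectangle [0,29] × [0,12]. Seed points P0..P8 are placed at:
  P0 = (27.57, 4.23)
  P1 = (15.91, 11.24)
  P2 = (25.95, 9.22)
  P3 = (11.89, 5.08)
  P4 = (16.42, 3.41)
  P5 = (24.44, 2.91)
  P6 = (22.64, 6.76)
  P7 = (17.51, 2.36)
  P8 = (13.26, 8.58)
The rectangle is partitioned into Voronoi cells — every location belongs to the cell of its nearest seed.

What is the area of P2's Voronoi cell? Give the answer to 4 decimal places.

1. box [0,29]×[0,12]: [(0, 0) (29, 0) (29, 12) (0, 12)]
2. ⊥bis P2·P0 via (26.76,6.725): [(0, 0) (6.0453, 0) (29, 7.4522) (29, 12) (0, 12)]  |A|=262.4685
3. ⊥bis P2·P1 via (20.93,10.23): [(19.7681, 4.4551) (29, 7.4522) (29, 12) (21.2861, 12)]  |A|=50.0926
4. ⊥bis P2·P3 via (18.92,7.15): [(19.7681, 4.4551) (29, 7.4522) (29, 12) (21.2861, 12)]  |A|=50.0926
5. ⊥bis P2·P4 via (21.185,6.315): [(20.401, 7.6009) (21.8975, 5.1464) (29, 7.4522) (29, 12) (21.2861, 12)]  |A|=46.9621
6. ⊥bis P2·P5 via (25.195,6.065): [(20.401, 7.6009) (20.6785, 7.1458) (24.9256, 6.1295) (29, 7.4522) (29, 12) (21.2861, 12)]  |A|=43.3356
7. ⊥bis P2·P6 via (24.295,7.99): [(25.5316, 6.3262) (29, 7.4522) (29, 12) (21.3148, 12)]  |A|=29.6892
8. ⊥bis P2·P7 via (21.73,5.79): [(25.5316, 6.3262) (29, 7.4522) (29, 12) (21.3148, 12)]  |A|=29.6892
9. ⊥bis P2·P8 via (19.605,8.9): [(25.5316, 6.3262) (29, 7.4522) (29, 12) (21.3148, 12)]  |A|=29.6892
10. canonical 4-gon: [(25.5316, 6.3262) (29, 7.4522) (29, 12) (21.3148, 12)]
11. shoelace: 29.6892

Area of P2's cell: 29.6892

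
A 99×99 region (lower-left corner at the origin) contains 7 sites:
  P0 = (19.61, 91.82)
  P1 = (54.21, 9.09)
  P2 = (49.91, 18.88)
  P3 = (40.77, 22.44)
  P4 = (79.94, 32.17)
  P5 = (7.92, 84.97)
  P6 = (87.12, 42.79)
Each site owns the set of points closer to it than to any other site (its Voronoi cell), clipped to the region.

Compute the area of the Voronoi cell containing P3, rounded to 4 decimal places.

Area of P3's cell: 2527.8917

1. box [0,99]×[0,99]: [(0, 0) (99, 0) (99, 99) (0, 99)]
2. ⊥bis P3·P0 via (30.19,57.13): [(0, 47.9224) (0, 0) (99, 0) (99, 78.1162)]  |A|=6238.9107
3. ⊥bis P3·P1 via (47.49,15.765): [(0, 47.9224) (0, 0) (31.8306, 0) (99, 67.6223) (99, 78.1162)]  |A|=3967.8363
4. ⊥bis P3·P2 via (45.34,20.66): [(63.5021, 67.2898) (0, 47.9224) (0, 0) (31.8306, 0) (40.8166, 9.0466)]  |A|=2751.5992
5. ⊥bis P3·P4 via (60.355,27.305): [(55.5159, 46.7858) (51.3437, 63.5816) (0, 47.9224) (0, 0) (31.8306, 0) (40.8166, 9.0466)]  |A|=2641.7582
6. ⊥bis P3·P5 via (24.345,53.705): [(55.5159, 46.7858) (51.3437, 63.5816) (31.798, 57.6204) (0, 40.9154) (0, 0) (31.8306, 0) (40.8166, 9.0466)]  |A|=2530.3533
7. ⊥bis P3·P6 via (63.945,32.615): [(55.5159, 46.7858) (52.6397, 58.3644) (50.4665, 63.3141) (31.798, 57.6204) (0, 40.9154) (0, 0) (31.8306, 0) (40.8166, 9.0466)]  |A|=2527.8917
8. canonical 8-gon: [(55.5159, 46.7858) (52.6397, 58.3644) (50.4665, 63.3141) (31.798, 57.6204) (0, 40.9154) (0, 0) (31.8306, 0) (40.8166, 9.0466)]
9. shoelace: 2527.8917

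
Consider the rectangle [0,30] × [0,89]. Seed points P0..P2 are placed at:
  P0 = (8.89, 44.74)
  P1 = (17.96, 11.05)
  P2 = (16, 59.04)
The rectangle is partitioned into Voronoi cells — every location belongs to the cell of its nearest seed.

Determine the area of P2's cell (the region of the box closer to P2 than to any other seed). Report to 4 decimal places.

Area of P2's cell: 1151.4106

1. box [0,30]×[0,89]: [(0, 0) (30, 0) (30, 89) (0, 89)]
2. ⊥bis P2·P0 via (12.445,51.89): [(0, 58.0777) (30, 43.1616) (30, 89) (0, 89)]  |A|=1151.4106
3. ⊥bis P2·P1 via (16.98,35.045): [(0, 58.0777) (30, 43.1616) (30, 89) (0, 89)]  |A|=1151.4106
4. canonical 4-gon: [(0, 58.0777) (30, 43.1616) (30, 89) (0, 89)]
5. shoelace: 1151.4106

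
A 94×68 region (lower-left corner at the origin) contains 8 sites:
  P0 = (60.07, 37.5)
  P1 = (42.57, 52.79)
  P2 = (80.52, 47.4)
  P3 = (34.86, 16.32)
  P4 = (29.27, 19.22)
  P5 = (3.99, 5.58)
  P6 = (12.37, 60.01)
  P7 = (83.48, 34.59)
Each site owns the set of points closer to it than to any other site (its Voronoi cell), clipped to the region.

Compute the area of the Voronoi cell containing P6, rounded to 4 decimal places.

Area of P6's cell: 842.0734

1. box [0,94]×[0,68]: [(0, 0) (94, 0) (94, 68) (0, 68)]
2. ⊥bis P6·P0 via (36.22,48.755): [(0, 0) (13.2121, 0) (45.3019, 68) (0, 68)]  |A|=1989.4761
3. ⊥bis P6·P1 via (27.47,56.4): [(0, 0) (13.2121, 0) (14.7812, 3.3249) (30.2432, 68) (0, 68)]  |A|=1502.5172
4. ⊥bis P6·P2 via (46.445,53.705): [(0, 0) (13.2121, 0) (14.7812, 3.3249) (30.2432, 68) (0, 68)]  |A|=1502.5172
5. ⊥bis P6·P3 via (23.615,38.165): [(0, 26.0089) (23.0397, 37.8689) (30.2432, 68) (0, 68)]  |A|=939.3634
6. ⊥bis P6·P4 via (20.82,39.615): [(0, 30.9889) (23.7471, 40.8277) (30.2432, 68) (0, 68)]  |A|=850.3415
7. ⊥bis P6·P5 via (8.18,32.795): [(0, 34.0544) (5.3943, 33.2239) (23.7471, 40.8277) (30.2432, 68) (0, 68)]  |A|=842.0734
8. ⊥bis P6·P7 via (47.925,47.3): [(0, 34.0544) (5.3943, 33.2239) (23.7471, 40.8277) (30.2432, 68) (0, 68)]  |A|=842.0734
9. canonical 5-gon: [(0, 34.0544) (5.3943, 33.2239) (23.7471, 40.8277) (30.2432, 68) (0, 68)]
10. shoelace: 842.0734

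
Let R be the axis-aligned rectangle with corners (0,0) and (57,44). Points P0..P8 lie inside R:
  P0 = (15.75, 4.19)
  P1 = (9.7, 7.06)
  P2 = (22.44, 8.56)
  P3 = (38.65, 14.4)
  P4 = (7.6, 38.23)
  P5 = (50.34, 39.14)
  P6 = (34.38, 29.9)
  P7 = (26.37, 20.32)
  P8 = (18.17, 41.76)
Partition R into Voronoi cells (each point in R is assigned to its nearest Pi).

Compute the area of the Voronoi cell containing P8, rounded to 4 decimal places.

Area of P8's cell: 185.7139

1. box [0,57]×[0,44]: [(0, 0) (57, 0) (57, 44) (0, 44)]
2. ⊥bis P8·P0 via (16.96,22.975): [(0, 24.0674) (57, 20.3959) (57, 44) (0, 44)]  |A|=1240.7946
3. ⊥bis P8·P1 via (13.935,24.41): [(0, 27.8114) (20.837, 22.7253) (57, 20.3959) (57, 44) (0, 44)]  |A|=1201.7879
4. ⊥bis P8·P2 via (20.305,25.16): [(0, 27.8114) (14.1209, 24.3646) (57, 29.8795) (57, 44) (0, 44)]  |A|=976.6436
5. ⊥bis P8·P3 via (28.41,28.08): [(0, 27.8114) (14.1209, 24.3646) (25.3813, 25.8129) (49.6781, 44) (0, 44)]  |A|=686.8257
6. ⊥bis P8·P4 via (12.885,39.995): [(17.9409, 24.8559) (25.3813, 25.8129) (49.6781, 44) (11.5475, 44)]  |A|=421.0218
7. ⊥bis P8·P5 via (34.255,40.45): [(17.9409, 24.8559) (25.3813, 25.8129) (33.5616, 31.9362) (34.5441, 44) (11.5475, 44)]  |A|=329.7349
8. ⊥bis P8·P6 via (26.275,35.83): [(17.9409, 24.8559) (18.2775, 24.8992) (32.2526, 44) (11.5475, 44)]  |A|=201.1021
9. ⊥bis P8·P7 via (22.27,31.04): [(16.5999, 28.8714) (22.9648, 31.3058) (32.2526, 44) (11.5475, 44)]  |A|=185.7139
10. canonical 4-gon: [(16.5999, 28.8714) (22.9648, 31.3058) (32.2526, 44) (11.5475, 44)]
11. shoelace: 185.7139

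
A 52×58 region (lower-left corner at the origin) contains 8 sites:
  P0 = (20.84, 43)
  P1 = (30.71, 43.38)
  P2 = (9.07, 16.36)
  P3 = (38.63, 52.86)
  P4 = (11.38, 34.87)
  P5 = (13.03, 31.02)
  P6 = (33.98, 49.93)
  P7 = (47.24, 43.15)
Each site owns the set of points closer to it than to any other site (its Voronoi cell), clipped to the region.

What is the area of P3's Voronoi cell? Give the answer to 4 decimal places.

1. box [0,52]×[0,58]: [(0, 0) (52, 0) (52, 58) (0, 58)]
2. ⊥bis P3·P0 via (29.735,47.93): [(52, 7.7582) (52, 58) (24.1538, 58)]  |A|=699.5231
3. ⊥bis P3·P1 via (34.67,48.12): [(25.2833, 55.9621) (52, 33.6418) (52, 58) (24.1538, 58)]  |A|=353.7603
4. ⊥bis P3·P2 via (23.85,34.61): [(25.2833, 55.9621) (52, 33.6418) (52, 58) (24.1538, 58)]  |A|=353.7603
5. ⊥bis P3·P4 via (25.005,43.865): [(25.2833, 55.9621) (52, 33.6418) (52, 58) (24.1538, 58)]  |A|=353.7603
6. ⊥bis P3·P5 via (25.83,41.94): [(25.2833, 55.9621) (52, 33.6418) (52, 58) (24.1538, 58)]  |A|=353.7603
7. ⊥bis P3·P6 via (36.305,51.395): [(42.4799, 41.5953) (52, 33.6418) (52, 58) (32.1431, 58)]  |A|=278.8197
8. ⊥bis P3·P7 via (42.935,48.005): [(40.0519, 45.4485) (52, 56.0431) (52, 58) (32.1431, 58)]  |A|=136.3072
9. canonical 4-gon: [(40.0519, 45.4485) (52, 56.0431) (52, 58) (32.1431, 58)]
10. shoelace: 136.3072

Area of P3's cell: 136.3072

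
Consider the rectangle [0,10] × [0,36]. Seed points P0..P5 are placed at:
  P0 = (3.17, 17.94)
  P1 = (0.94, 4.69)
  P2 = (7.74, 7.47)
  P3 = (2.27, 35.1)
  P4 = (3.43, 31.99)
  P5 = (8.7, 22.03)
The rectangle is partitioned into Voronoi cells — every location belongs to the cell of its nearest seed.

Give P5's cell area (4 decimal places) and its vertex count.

Area of P5's cell: 56.6728 (4 vertices)

1. box [0,10]×[0,36]: [(0, 0) (10, 0) (10, 36) (0, 36)]
2. ⊥bis P5·P0 via (5.935,19.985): [(0, 28.0096) (10, 14.4888) (10, 36) (0, 36)]  |A|=147.5081
3. ⊥bis P5·P1 via (4.82,13.36): [(0, 28.0096) (10, 14.4888) (10, 36) (0, 36)]  |A|=147.5081
4. ⊥bis P5·P2 via (8.22,14.75): [(0, 28.0096) (9.8882, 14.64) (10, 14.6326) (10, 36) (0, 36)]  |A|=147.5
5. ⊥bis P5·P3 via (5.485,28.565): [(1.1621, 26.4383) (9.8882, 14.64) (10, 14.6326) (10, 30.7862)]  |A|=72.0092
6. ⊥bis P5·P4 via (6.065,27.01): [(2.2372, 24.9847) (9.8882, 14.64) (10, 14.6326) (10, 29.0921)]  |A|=56.6728
7. canonical 4-gon: [(2.2372, 24.9847) (9.8882, 14.64) (10, 14.6326) (10, 29.0921)]
8. shoelace: 56.6728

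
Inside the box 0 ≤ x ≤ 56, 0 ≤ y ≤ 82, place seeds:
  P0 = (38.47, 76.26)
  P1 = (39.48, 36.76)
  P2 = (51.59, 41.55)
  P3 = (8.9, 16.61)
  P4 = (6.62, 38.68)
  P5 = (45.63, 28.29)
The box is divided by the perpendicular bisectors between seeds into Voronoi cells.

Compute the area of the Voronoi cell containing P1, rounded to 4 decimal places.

Area of P1's cell: 584.3708

1. box [0,56]×[0,82]: [(0, 0) (56, 0) (56, 82) (0, 82)]
2. ⊥bis P1·P0 via (38.975,56.51): [(0, 55.5134) (0, 0) (56, 0) (56, 56.9453)]  |A|=3148.8449
3. ⊥bis P1·P2 via (45.535,39.155): [(38.6734, 56.5023) (0, 55.5134) (0, 0) (56, 0) (56, 12.6976)]  |A|=2765.5141
4. ⊥bis P1·P3 via (24.19,26.685): [(38.6734, 56.5023) (5.1081, 55.644) (41.7735, 0) (56, 0) (56, 12.6976)]  |A|=1461.5076
5. ⊥bis P1·P4 via (23.05,37.72): [(38.6734, 56.5023) (24.1257, 56.1303) (22.5506, 29.173) (41.7735, 0) (56, 0) (56, 12.6976)]  |A|=1205.5586
6. ⊥bis P1·P5 via (42.555,32.525): [(46.9074, 35.6853) (38.6734, 56.5023) (24.1257, 56.1303) (22.5506, 29.173) (27.5303, 21.6157)]  |A|=584.3708
7. canonical 5-gon: [(46.9074, 35.6853) (38.6734, 56.5023) (24.1257, 56.1303) (22.5506, 29.173) (27.5303, 21.6157)]
8. shoelace: 584.3708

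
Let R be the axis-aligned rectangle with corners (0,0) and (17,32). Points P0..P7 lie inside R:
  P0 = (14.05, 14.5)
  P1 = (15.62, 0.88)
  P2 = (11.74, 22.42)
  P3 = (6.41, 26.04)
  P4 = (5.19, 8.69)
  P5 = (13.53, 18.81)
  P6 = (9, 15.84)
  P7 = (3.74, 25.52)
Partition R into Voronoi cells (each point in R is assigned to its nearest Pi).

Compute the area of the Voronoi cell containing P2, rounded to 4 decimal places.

Area of P2's cell: 73.2808

1. box [0,17]×[0,32]: [(0, 0) (17, 0) (17, 32) (0, 32)]
2. ⊥bis P2·P0 via (12.895,18.46): [(0, 14.699) (17, 19.6573) (17, 32) (0, 32)]  |A|=251.9719
3. ⊥bis P2·P1 via (13.68,11.65): [(0, 14.699) (17, 19.6573) (17, 32) (0, 32)]  |A|=251.9719
4. ⊥bis P2·P3 via (9.075,24.23): [(3.2445, 15.6453) (17, 19.6573) (17, 32) (14.3522, 32)]  |A|=106.5424
5. ⊥bis P2·P4 via (8.465,15.555): [(4.4757, 17.4581) (6.3668, 16.5559) (17, 19.6573) (17, 32) (14.3522, 32)]  |A|=104.2729
6. ⊥bis P2·P5 via (12.635,20.615): [(4.4757, 17.4581) (5.3893, 17.0223) (17, 22.7794) (17, 32) (14.3522, 32)]  |A|=82.1532
7. ⊥bis P2·P6 via (10.37,19.13): [(6.6604, 20.6747) (9.9733, 19.2952) (17, 22.7794) (17, 32) (14.3522, 32)]  |A|=73.2808
8. ⊥bis P2·P7 via (7.74,23.97): [(6.6604, 20.6747) (9.9733, 19.2952) (17, 22.7794) (17, 32) (14.3522, 32)]  |A|=73.2808
9. canonical 5-gon: [(6.6604, 20.6747) (9.9733, 19.2952) (17, 22.7794) (17, 32) (14.3522, 32)]
10. shoelace: 73.2808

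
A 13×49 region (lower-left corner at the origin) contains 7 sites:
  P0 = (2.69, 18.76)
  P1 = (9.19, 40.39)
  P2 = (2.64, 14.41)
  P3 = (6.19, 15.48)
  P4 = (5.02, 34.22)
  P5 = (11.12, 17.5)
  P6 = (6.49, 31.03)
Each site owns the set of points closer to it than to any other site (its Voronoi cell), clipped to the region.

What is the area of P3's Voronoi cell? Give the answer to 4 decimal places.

Area of P3's cell: 93.7965

1. box [0,13]×[0,49]: [(0, 0) (13, 0) (13, 49) (0, 49)]
2. ⊥bis P3·P0 via (4.44,17.12): [(0, 12.3822) (0, 0) (13, 0) (13, 26.2541)]  |A|=251.1362
3. ⊥bis P3·P1 via (7.69,27.935): [(0, 12.3822) (0, 0) (13, 0) (13, 26.2541)]  |A|=251.1362
4. ⊥bis P3·P2 via (4.415,14.945): [(3.9251, 16.5705) (8.9195, 0) (13, 0) (13, 26.2541)]  |A|=152.935
5. ⊥bis P3·P4 via (5.605,24.85): [(12.0619, 25.2531) (3.9251, 16.5705) (8.9195, 0) (13, 0) (13, 25.3117)]  |A|=152.493
6. ⊥bis P3·P5 via (8.655,16.49): [(7.1931, 20.0578) (3.9251, 16.5705) (8.9195, 0) (13, 0) (13, 5.8856)]  |A|=93.7965
7. ⊥bis P3·P6 via (6.34,23.255): [(7.1931, 20.0578) (3.9251, 16.5705) (8.9195, 0) (13, 0) (13, 5.8856)]  |A|=93.7965
8. canonical 5-gon: [(7.1931, 20.0578) (3.9251, 16.5705) (8.9195, 0) (13, 0) (13, 5.8856)]
9. shoelace: 93.7965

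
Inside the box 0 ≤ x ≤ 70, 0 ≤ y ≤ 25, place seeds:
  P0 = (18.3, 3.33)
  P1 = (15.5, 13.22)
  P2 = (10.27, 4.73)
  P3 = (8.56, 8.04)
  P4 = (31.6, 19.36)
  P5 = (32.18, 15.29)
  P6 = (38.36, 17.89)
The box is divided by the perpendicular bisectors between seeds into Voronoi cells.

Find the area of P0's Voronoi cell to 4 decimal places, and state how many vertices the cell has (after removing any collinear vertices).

1. box [0,70]×[0,25]: [(0, 0) (70, 0) (70, 25) (0, 25)]
2. ⊥bis P0·P1 via (16.9,8.275): [(0, 3.4904) (0, 0) (70, 0) (70, 23.3084)]  |A|=937.9558
3. ⊥bis P0·P2 via (14.285,4.03): [(14.9277, 7.7166) (13.5824, 0) (70, 0) (70, 23.3084)]  |A|=859.499
4. ⊥bis P0·P3 via (13.43,5.685): [(14.9277, 7.7166) (13.5824, 0) (70, 0) (70, 23.3084)]  |A|=859.499
5. ⊥bis P0·P4 via (24.95,11.345): [(25.6608, 10.7553) (14.9277, 7.7166) (13.5824, 0) (38.6237, 0)]  |A|=174.0306
6. ⊥bis P0·P5 via (25.24,9.31): [(24.3214, 10.3761) (14.9277, 7.7166) (13.5824, 0) (33.2622, 0)]  |A|=136.5542
7. ⊥bis P0·P6 via (28.33,10.61): [(24.3214, 10.3761) (14.9277, 7.7166) (13.5824, 0) (33.2622, 0)]  |A|=136.5542
8. canonical 4-gon: [(24.3214, 10.3761) (14.9277, 7.7166) (13.5824, 0) (33.2622, 0)]
9. shoelace: 136.5542

Area of P0's cell: 136.5542 (4 vertices)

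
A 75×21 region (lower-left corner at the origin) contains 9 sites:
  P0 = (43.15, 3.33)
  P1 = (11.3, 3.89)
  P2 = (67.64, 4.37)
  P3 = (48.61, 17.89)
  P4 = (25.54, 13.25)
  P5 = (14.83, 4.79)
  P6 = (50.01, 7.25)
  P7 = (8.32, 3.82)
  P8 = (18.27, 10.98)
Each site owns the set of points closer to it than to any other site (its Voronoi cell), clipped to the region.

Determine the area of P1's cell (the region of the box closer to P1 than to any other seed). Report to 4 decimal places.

1. box [0,75]×[0,21]: [(0, 0) (75, 0) (75, 21) (0, 21)]
2. ⊥bis P1·P0 via (27.225,3.61): [(0, 0) (27.1615, 0) (27.5308, 21) (0, 21)]  |A|=574.269
3. ⊥bis P1·P2 via (39.47,4.13): [(0, 0) (27.1615, 0) (27.5308, 21) (0, 21)]  |A|=574.269
4. ⊥bis P1·P3 via (29.955,10.89): [(0, 0) (27.1615, 0) (27.4695, 17.514) (26.1614, 21) (0, 21)]  |A|=571.8821
5. ⊥bis P1·P4 via (18.42,8.57): [(0, 0) (24.0531, 0) (10.2497, 21) (0, 21)]  |A|=360.1795
6. ⊥bis P1·P5 via (13.065,4.34): [(0, 0) (14.1715, 0) (8.8174, 21) (0, 21)]  |A|=241.3837
7. ⊥bis P1·P6 via (30.655,5.57): [(0, 0) (14.1715, 0) (8.8174, 21) (0, 21)]  |A|=241.3837
8. ⊥bis P1·P7 via (9.81,3.855): [(9.9006, 0) (14.1715, 0) (9.4671, 18.4517)]  |A|=39.4032
9. ⊥bis P1·P8 via (14.785,7.435): [(9.6063, 12.526) (9.9006, 0) (14.1715, 0) (11.4367, 10.7267)]  |A|=34.1054
10. canonical 4-gon: [(9.6063, 12.526) (9.9006, 0) (14.1715, 0) (11.4367, 10.7267)]
11. shoelace: 34.1054

Area of P1's cell: 34.1054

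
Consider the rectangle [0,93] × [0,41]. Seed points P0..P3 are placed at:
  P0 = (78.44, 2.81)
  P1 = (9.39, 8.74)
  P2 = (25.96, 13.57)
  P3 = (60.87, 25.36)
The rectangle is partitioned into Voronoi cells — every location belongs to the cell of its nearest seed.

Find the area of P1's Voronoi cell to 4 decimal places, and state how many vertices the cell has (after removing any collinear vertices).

Area of P1's cell: 612.9918 (4 vertices)

1. box [0,93]×[0,41]: [(0, 0) (93, 0) (93, 41) (0, 41)]
2. ⊥bis P1·P0 via (43.915,5.775): [(0, 0) (43.419, 0) (46.9401, 41) (0, 41)]  |A|=1852.3628
3. ⊥bis P1·P2 via (17.675,11.155): [(0, 0) (20.9266, 0) (8.9755, 41) (0, 41)]  |A|=612.9918
4. ⊥bis P1·P3 via (35.13,17.05): [(0, 0) (20.9266, 0) (8.9755, 41) (0, 41)]  |A|=612.9918
5. canonical 4-gon: [(0, 0) (20.9266, 0) (8.9755, 41) (0, 41)]
6. shoelace: 612.9918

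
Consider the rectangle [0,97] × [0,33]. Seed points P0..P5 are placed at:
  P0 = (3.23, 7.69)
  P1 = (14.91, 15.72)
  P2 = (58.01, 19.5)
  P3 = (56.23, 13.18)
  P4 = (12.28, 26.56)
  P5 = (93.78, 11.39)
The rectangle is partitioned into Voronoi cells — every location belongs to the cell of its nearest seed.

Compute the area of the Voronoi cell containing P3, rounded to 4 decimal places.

Area of P3's cell: 665.6500

1. box [0,97]×[0,33]: [(0, 0) (97, 0) (97, 33) (0, 33)]
2. ⊥bis P3·P0 via (29.73,10.435): [(30.8109, 0) (97, 0) (97, 33) (27.3926, 33)]  |A|=2240.642
3. ⊥bis P3·P1 via (35.57,14.45): [(34.6817, 0) (97, 0) (97, 33) (36.7103, 33)]  |A|=2023.0315
4. ⊥bis P3·P2 via (57.12,16.34): [(36.051, 22.274) (34.6817, 0) (97, 0) (97, 5.108)]  |A|=849.7017
5. ⊥bis P3·P4 via (34.255,19.87): [(36.051, 22.274) (34.6817, 0) (97, 0) (97, 5.108)]  |A|=849.7017
6. ⊥bis P3·P5 via (75.005,12.285): [(74.9588, 11.3158) (36.051, 22.274) (34.6817, 0) (74.4194, 0)]  |A|=665.65
7. canonical 4-gon: [(74.9588, 11.3158) (36.051, 22.274) (34.6817, 0) (74.4194, 0)]
8. shoelace: 665.65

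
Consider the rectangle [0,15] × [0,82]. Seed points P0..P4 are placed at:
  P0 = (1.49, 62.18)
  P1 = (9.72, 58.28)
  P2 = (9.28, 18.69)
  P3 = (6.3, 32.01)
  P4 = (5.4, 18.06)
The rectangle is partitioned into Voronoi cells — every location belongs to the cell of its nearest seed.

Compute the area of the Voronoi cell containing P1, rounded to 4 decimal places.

1. box [0,15]×[0,82]: [(0, 0) (15, 0) (15, 82) (0, 82)]
2. ⊥bis P1·P0 via (5.605,60.23): [(0, 48.402) (0, 0) (15, 0) (15, 80.0559)]  |A|=963.434
3. ⊥bis P1·P2 via (9.5,38.485): [(0, 48.402) (0, 38.5906) (15, 38.4239) (15, 80.0559)]  |A|=385.8256
4. ⊥bis P1·P3 via (8.01,45.145): [(0, 48.402) (0, 46.1878) (15, 44.235) (15, 80.0559)]  |A|=285.2631
5. ⊥bis P1·P4 via (7.56,38.17): [(0, 48.402) (0, 46.1878) (15, 44.235) (15, 80.0559)]  |A|=285.2631
6. canonical 4-gon: [(0, 48.402) (0, 46.1878) (15, 44.235) (15, 80.0559)]
7. shoelace: 285.2631

Area of P1's cell: 285.2631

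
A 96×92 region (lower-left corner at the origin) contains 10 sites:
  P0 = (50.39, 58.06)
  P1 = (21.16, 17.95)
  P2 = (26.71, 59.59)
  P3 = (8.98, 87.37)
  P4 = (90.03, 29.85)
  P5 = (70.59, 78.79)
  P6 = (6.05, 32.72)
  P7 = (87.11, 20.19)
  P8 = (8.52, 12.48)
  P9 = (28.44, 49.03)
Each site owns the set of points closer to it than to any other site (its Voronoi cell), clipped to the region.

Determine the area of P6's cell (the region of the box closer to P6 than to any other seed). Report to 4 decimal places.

1. box [0,96]×[0,92]: [(0, 0) (96, 0) (96, 92) (0, 92)]
2. ⊥bis P6·P0 via (28.22,45.39): [(0, 0) (54.1601, 0) (1.5827, 92) (0, 92)]  |A|=2564.1678
3. ⊥bis P6·P1 via (13.605,25.335): [(0, 11.4168) (30.0606, 42.1694) (1.5827, 92) (0, 92)]  |A|=1250.6219
4. ⊥bis P6·P2 via (16.38,46.155): [(0, 58.7494) (0, 11.4168) (26.4146, 38.4395)]  |A|=625.1359
5. ⊥bis P6·P3 via (7.515,60.045): [(0, 58.7494) (0, 11.4168) (26.4146, 38.4395)]  |A|=625.1359
6. ⊥bis P6·P4 via (48.04,31.285): [(0, 58.7494) (0, 11.4168) (26.4146, 38.4395)]  |A|=625.1359
7. ⊥bis P6·P5 via (38.32,55.755): [(0, 58.7494) (0, 11.4168) (26.4146, 38.4395)]  |A|=625.1359
8. ⊥bis P6·P7 via (46.58,26.455): [(0, 58.7494) (0, 11.4168) (26.4146, 38.4395)]  |A|=625.1359
9. ⊥bis P6·P8 via (7.285,22.6): [(0, 58.7494) (0, 21.711) (11.4255, 23.1053) (26.4146, 38.4395)]  |A|=566.3282
10. ⊥bis P6·P9 via (17.245,40.875): [(9.603, 51.3657) (0, 58.7494) (0, 21.711) (11.4255, 23.1053) (22.1771, 34.1044)]  |A|=502.5002
11. canonical 5-gon: [(9.603, 51.3657) (0, 58.7494) (0, 21.711) (11.4255, 23.1053) (22.1771, 34.1044)]
12. shoelace: 502.5002

Area of P6's cell: 502.5002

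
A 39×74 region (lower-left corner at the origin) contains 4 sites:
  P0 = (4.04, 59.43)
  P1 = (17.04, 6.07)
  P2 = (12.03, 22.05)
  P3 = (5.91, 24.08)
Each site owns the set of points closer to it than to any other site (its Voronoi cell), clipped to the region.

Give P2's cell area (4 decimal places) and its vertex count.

Area of P2's cell: 778.9663 (4 vertices)

1. box [0,39]×[0,74]: [(0, 0) (39, 0) (39, 74) (0, 74)]
2. ⊥bis P2·P0 via (8.035,40.74): [(0, 39.0225) (0, 0) (39, 0) (39, 47.3588)]  |A|=1684.4354
3. ⊥bis P2·P1 via (14.535,14.06): [(0, 39.0225) (0, 9.503) (39, 21.7302) (39, 47.3588)]  |A|=1075.3876
4. ⊥bis P2·P3 via (8.97,23.065): [(15.3515, 42.3039) (4.9905, 11.0676) (39, 21.7302) (39, 47.3588)]  |A|=778.9663
5. canonical 4-gon: [(15.3515, 42.3039) (4.9905, 11.0676) (39, 21.7302) (39, 47.3588)]
6. shoelace: 778.9663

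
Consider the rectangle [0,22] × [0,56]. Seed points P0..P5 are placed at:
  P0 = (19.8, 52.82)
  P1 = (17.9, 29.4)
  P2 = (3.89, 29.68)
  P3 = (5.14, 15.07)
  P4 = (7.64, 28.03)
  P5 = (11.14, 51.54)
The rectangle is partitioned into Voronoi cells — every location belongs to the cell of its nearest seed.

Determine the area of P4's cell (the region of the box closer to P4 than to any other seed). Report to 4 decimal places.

Area of P4's cell: 112.2815

1. box [0,22]×[0,56]: [(0, 0) (22, 0) (22, 56) (0, 56)]
2. ⊥bis P4·P0 via (13.72,40.425): [(0, 47.1549) (0, 0) (22, 0) (22, 36.3635)]  |A|=918.7027
3. ⊥bis P4·P1 via (12.77,28.715): [(11.0302, 41.7444) (0, 47.1549) (0, 0) (16.6043, 0)]  |A|=606.6319
4. ⊥bis P4·P2 via (5.765,28.855): [(11.1248, 41.0363) (0, 15.7527) (0, 0) (16.6043, 0)]  |A|=428.3112
5. ⊥bis P4·P3 via (6.39,21.55): [(13.9207, 20.0973) (11.1248, 41.0363) (2.8512, 22.2326)]  |A|=112.9072
6. ⊥bis P4·P5 via (9.39,39.785): [(13.9207, 20.0973) (11.3304, 39.4961) (10.5014, 39.6195) (2.8512, 22.2326)]  |A|=112.2815
7. canonical 4-gon: [(13.9207, 20.0973) (11.3304, 39.4961) (10.5014, 39.6195) (2.8512, 22.2326)]
8. shoelace: 112.2815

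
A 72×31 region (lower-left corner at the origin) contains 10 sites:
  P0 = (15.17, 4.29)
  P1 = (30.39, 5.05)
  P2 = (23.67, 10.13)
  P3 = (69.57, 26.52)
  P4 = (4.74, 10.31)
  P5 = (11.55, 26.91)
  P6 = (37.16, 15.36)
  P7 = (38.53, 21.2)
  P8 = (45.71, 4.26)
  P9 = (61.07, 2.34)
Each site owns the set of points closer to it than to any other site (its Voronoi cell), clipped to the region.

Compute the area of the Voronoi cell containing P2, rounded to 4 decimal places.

1. box [0,72]×[0,31]: [(0, 0) (72, 0) (72, 31) (0, 31)]
2. ⊥bis P2·P0 via (19.42,7.21): [(24.3737, 0) (72, 0) (72, 31) (3.0749, 31)]  |A|=1806.5472
3. ⊥bis P2·P1 via (27.03,7.59): [(22.9066, 2.1354) (44.7268, 31) (3.0749, 31)]  |A|=601.1343
4. ⊥bis P2·P3 via (46.62,18.325): [(22.9066, 2.1354) (42.9387, 28.6345) (42.094, 31) (3.0749, 31)]  |A|=598.0203
5. ⊥bis P2·P4 via (14.205,10.22): [(14.248, 14.7378) (22.9066, 2.1354) (42.9387, 28.6345) (42.094, 31) (14.4026, 31)]  |A|=505.9135
6. ⊥bis P2·P5 via (17.61,18.52): [(14.2609, 16.101) (14.248, 14.7378) (22.9066, 2.1354) (42.9387, 28.6345) (42.094, 31) (34.8884, 31)]  |A|=353.3043
7. ⊥bis P2·P6 via (30.415,12.745): [(25.8646, 24.4822) (14.2609, 16.101) (14.248, 14.7378) (22.9066, 2.1354) (30.5885, 12.2974)]  |A|=194.044
8. ⊥bis P2·P7 via (31.1,15.665): [(27.3111, 20.7511) (24.9979, 23.8562) (14.2609, 16.101) (14.248, 14.7378) (22.9066, 2.1354) (30.5885, 12.2974)]  |A|=191.9746
9. ⊥bis P2·P8 via (34.69,7.195): [(27.3111, 20.7511) (24.9979, 23.8562) (14.2609, 16.101) (14.248, 14.7378) (22.9066, 2.1354) (30.5885, 12.2974)]  |A|=191.9746
10. ⊥bis P2·P9 via (42.37,6.235): [(27.3111, 20.7511) (24.9979, 23.8562) (14.2609, 16.101) (14.248, 14.7378) (22.9066, 2.1354) (30.5885, 12.2974)]  |A|=191.9746
11. canonical 6-gon: [(27.3111, 20.7511) (24.9979, 23.8562) (14.2609, 16.101) (14.248, 14.7378) (22.9066, 2.1354) (30.5885, 12.2974)]
12. shoelace: 191.9746

Area of P2's cell: 191.9746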